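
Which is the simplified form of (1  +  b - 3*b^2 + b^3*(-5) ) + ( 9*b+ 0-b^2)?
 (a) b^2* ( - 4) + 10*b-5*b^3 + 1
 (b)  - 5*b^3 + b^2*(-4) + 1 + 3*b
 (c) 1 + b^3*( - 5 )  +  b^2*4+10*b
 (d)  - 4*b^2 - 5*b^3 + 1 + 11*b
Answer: a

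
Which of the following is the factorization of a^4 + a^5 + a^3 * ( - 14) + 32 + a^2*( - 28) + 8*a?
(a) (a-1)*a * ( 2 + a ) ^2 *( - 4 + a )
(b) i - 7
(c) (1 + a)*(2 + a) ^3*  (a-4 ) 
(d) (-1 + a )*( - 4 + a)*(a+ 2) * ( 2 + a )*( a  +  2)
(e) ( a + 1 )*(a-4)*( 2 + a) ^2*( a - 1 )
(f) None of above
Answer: d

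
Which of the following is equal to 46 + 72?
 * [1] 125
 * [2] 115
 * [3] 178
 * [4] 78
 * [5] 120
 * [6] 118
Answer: 6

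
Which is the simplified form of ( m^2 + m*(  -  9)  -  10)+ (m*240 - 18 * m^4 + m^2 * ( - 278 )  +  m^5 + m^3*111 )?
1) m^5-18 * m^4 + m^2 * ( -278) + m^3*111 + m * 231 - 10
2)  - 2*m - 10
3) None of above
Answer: 3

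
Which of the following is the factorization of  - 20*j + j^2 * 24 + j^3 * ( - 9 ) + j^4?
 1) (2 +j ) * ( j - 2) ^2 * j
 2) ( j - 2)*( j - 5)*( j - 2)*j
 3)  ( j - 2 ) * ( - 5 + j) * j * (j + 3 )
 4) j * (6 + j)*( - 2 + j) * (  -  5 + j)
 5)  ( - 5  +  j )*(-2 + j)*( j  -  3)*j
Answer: 2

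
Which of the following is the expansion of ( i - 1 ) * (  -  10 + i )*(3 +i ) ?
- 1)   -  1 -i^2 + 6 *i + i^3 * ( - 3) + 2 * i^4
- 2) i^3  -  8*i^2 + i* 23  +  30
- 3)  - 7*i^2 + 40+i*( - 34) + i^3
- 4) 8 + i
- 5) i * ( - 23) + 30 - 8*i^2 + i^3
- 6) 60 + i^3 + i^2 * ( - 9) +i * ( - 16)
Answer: 5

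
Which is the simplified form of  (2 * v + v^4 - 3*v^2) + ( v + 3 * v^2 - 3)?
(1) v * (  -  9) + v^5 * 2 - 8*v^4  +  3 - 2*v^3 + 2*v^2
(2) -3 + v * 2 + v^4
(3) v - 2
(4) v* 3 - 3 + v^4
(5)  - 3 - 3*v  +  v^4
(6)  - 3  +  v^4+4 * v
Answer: 4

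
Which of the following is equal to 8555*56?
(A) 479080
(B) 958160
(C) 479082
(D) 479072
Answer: A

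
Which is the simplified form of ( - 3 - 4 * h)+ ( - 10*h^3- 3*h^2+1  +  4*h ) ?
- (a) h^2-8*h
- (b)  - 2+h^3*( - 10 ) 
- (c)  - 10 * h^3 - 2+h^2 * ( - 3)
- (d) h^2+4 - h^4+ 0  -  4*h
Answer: c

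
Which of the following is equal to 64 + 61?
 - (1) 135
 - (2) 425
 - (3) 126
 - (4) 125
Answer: 4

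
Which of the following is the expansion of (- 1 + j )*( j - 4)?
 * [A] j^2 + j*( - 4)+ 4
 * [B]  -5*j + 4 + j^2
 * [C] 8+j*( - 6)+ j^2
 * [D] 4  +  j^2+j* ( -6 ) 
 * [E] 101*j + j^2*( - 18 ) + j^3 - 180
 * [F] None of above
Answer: B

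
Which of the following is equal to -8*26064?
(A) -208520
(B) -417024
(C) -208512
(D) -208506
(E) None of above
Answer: C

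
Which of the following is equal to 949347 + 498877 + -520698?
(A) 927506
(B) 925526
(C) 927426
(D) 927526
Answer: D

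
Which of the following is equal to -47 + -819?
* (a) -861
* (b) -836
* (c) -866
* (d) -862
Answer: c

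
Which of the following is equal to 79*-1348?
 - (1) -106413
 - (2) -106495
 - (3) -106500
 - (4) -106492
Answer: 4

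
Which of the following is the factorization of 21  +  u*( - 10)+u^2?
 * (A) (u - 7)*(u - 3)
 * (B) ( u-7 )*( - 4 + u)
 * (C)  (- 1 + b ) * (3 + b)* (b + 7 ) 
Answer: A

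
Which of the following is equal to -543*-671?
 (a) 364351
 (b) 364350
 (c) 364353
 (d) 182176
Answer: c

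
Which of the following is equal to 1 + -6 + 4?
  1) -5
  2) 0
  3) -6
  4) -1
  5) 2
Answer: 4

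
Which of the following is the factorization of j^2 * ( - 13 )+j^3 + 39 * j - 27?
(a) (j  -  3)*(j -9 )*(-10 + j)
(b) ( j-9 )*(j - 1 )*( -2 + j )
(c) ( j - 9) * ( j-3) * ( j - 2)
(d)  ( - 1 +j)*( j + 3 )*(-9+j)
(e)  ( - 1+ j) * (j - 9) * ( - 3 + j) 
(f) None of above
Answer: e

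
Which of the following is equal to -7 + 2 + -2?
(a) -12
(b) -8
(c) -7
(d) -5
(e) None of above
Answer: c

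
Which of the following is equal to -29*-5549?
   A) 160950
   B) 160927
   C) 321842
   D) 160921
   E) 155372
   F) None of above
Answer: D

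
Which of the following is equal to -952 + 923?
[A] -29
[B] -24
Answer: A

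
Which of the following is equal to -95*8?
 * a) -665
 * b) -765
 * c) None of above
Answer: c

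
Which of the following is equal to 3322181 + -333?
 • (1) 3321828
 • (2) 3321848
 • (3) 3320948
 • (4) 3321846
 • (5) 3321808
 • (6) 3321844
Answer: 2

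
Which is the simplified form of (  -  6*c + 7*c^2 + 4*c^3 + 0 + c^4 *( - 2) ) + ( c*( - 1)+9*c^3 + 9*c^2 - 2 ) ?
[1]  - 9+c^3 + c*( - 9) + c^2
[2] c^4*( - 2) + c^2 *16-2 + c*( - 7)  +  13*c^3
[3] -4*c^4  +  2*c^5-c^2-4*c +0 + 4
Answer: 2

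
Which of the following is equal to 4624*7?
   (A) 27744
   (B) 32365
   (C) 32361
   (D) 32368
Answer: D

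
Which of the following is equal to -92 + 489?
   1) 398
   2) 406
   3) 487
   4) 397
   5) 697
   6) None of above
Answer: 4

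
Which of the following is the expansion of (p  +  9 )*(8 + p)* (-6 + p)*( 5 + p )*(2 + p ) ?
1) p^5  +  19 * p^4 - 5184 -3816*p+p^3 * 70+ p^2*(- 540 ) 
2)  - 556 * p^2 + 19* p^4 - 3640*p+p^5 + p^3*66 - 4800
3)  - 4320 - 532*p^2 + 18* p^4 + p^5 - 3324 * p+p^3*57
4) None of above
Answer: 3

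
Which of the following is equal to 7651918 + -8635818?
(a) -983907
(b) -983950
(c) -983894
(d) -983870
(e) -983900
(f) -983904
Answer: e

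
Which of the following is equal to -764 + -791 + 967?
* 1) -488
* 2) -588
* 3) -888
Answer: 2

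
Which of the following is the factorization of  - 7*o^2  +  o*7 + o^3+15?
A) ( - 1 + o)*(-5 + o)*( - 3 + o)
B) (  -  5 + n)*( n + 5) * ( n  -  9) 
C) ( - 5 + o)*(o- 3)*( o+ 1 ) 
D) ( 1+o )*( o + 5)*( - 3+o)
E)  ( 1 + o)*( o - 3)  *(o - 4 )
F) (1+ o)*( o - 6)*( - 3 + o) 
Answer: C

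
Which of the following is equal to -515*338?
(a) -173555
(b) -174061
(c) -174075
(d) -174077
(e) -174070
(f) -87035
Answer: e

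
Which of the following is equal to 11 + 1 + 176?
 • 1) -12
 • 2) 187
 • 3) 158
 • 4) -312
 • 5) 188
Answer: 5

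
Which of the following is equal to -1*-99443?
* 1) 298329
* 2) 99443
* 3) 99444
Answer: 2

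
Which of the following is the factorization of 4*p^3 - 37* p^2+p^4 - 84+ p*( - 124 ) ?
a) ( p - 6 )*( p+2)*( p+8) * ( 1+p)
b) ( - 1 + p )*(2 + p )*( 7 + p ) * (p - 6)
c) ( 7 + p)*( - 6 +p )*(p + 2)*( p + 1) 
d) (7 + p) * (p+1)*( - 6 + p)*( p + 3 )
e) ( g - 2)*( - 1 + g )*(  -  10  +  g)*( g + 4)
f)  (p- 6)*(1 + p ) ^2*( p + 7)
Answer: c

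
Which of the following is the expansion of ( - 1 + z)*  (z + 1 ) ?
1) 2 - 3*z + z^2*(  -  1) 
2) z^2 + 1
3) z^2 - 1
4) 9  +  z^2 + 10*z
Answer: 3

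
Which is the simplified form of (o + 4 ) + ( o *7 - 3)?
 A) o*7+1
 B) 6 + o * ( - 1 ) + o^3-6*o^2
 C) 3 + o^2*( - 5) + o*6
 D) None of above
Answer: D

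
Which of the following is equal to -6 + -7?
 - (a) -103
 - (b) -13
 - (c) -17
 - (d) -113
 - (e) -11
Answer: b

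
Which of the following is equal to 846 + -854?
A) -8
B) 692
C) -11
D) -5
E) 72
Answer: A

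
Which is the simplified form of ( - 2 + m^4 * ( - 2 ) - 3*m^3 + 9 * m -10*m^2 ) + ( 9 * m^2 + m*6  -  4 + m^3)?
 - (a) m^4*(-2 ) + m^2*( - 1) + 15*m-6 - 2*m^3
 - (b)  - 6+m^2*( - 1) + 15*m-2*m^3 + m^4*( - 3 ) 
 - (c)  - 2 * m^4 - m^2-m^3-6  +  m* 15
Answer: a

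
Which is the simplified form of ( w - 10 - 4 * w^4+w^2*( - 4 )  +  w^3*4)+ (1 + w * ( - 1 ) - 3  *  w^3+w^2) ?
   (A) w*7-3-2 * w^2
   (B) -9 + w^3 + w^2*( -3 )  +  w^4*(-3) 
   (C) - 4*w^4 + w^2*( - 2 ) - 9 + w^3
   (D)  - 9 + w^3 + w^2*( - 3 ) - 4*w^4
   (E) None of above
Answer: D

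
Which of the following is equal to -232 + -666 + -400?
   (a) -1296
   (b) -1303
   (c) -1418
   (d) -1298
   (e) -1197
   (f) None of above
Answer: d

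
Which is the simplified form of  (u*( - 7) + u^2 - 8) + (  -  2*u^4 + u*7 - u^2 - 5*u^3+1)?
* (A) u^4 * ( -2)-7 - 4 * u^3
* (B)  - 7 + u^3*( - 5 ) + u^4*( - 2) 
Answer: B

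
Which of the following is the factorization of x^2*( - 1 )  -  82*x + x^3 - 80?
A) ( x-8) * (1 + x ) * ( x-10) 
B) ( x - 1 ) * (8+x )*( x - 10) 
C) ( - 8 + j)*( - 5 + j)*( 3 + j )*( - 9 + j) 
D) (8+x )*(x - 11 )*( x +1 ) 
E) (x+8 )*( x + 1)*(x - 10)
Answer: E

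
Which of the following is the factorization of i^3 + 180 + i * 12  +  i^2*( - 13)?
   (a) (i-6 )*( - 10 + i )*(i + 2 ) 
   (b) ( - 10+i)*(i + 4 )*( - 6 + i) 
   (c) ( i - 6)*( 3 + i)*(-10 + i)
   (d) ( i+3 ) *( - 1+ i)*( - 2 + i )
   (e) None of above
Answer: c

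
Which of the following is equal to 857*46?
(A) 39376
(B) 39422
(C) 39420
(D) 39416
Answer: B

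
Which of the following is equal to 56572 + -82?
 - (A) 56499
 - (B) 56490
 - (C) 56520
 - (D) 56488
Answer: B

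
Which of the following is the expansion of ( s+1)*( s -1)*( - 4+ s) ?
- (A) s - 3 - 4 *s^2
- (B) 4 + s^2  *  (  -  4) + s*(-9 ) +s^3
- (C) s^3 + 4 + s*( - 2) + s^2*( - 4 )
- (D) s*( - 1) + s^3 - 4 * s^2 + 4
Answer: D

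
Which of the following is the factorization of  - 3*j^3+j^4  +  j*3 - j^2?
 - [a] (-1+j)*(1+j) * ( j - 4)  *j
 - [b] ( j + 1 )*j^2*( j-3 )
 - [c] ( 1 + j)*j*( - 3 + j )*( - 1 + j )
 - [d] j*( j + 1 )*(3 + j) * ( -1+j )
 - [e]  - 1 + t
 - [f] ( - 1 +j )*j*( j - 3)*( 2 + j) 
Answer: c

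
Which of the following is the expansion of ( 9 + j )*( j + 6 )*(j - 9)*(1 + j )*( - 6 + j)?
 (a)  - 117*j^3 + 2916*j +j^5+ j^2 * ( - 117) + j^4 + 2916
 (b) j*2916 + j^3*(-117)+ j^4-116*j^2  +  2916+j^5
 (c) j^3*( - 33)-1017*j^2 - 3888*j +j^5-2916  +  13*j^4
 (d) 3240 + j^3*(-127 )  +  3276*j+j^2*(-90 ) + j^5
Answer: a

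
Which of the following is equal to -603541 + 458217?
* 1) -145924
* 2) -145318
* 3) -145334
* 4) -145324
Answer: 4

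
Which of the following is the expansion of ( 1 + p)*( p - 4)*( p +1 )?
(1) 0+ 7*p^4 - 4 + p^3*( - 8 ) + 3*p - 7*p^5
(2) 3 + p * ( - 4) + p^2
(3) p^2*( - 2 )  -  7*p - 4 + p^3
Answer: 3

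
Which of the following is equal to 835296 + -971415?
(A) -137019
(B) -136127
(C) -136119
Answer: C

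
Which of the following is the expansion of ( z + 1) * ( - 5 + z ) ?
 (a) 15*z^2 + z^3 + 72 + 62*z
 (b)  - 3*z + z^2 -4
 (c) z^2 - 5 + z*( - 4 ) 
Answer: c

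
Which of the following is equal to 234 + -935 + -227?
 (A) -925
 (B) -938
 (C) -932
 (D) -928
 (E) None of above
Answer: D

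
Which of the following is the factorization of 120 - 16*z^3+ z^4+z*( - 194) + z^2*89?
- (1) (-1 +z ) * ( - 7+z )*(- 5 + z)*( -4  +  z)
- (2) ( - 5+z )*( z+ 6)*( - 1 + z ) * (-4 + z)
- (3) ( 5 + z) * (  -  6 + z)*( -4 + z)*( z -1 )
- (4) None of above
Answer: 4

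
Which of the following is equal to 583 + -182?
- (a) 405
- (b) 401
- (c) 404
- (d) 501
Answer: b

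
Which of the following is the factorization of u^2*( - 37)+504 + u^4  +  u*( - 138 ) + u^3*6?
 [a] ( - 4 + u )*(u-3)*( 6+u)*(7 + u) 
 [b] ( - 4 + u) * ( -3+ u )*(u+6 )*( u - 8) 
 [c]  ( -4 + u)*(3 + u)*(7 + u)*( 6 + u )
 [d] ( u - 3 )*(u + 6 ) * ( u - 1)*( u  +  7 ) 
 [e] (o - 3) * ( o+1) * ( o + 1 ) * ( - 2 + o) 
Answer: a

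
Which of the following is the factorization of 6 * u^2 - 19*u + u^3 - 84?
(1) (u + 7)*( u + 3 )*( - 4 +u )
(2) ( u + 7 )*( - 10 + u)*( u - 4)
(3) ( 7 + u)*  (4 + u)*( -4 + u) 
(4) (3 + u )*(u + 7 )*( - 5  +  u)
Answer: 1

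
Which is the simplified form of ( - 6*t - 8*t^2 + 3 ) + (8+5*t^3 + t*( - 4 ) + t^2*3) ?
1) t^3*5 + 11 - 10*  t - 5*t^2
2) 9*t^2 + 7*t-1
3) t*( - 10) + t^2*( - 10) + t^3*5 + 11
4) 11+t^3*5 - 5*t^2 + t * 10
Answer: 1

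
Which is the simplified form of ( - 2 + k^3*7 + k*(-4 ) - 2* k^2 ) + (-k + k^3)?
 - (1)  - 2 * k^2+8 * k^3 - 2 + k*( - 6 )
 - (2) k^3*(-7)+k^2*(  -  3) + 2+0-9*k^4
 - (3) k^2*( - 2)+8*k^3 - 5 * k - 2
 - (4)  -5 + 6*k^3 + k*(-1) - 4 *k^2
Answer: 3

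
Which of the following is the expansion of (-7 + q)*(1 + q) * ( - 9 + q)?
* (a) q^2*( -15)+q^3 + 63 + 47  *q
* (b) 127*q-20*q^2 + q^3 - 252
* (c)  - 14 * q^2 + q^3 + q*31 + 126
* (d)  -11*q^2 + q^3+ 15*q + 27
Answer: a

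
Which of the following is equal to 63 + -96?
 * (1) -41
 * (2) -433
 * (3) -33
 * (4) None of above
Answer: 3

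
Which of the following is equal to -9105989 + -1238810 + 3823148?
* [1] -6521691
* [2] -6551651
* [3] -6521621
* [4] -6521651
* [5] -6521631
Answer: 4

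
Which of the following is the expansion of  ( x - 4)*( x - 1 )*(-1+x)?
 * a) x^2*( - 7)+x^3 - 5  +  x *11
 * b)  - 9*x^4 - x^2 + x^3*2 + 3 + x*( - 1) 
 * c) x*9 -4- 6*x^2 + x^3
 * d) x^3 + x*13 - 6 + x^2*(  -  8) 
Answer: c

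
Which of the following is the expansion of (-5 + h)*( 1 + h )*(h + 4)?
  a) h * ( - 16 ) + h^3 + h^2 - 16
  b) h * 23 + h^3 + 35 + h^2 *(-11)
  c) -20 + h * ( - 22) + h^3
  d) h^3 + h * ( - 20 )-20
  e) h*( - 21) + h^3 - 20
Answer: e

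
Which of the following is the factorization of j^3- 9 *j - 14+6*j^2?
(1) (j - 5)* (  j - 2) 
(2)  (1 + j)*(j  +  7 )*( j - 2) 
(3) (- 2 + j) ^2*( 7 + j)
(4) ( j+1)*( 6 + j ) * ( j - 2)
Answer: 2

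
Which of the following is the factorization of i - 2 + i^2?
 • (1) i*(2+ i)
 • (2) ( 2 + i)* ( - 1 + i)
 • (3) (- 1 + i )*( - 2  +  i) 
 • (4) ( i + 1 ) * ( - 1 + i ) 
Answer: 2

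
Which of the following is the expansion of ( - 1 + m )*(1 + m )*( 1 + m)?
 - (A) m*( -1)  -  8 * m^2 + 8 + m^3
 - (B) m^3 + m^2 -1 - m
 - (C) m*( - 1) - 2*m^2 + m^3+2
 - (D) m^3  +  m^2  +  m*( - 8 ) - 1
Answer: B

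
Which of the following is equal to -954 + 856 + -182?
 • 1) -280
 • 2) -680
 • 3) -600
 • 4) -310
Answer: 1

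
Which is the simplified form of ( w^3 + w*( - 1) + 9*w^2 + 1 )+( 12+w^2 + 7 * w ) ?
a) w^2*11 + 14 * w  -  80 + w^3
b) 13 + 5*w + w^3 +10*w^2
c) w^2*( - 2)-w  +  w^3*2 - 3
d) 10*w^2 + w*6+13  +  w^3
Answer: d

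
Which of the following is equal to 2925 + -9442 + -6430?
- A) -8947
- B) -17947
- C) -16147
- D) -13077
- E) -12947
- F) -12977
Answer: E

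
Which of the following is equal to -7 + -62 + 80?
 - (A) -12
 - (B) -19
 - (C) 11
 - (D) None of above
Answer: C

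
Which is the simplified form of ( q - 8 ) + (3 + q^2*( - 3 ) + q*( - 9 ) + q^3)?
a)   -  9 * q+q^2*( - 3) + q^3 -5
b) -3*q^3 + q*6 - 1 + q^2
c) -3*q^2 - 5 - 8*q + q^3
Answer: c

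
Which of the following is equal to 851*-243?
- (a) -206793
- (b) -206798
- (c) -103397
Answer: a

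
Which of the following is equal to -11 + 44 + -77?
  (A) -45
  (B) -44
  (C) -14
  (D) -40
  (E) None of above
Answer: B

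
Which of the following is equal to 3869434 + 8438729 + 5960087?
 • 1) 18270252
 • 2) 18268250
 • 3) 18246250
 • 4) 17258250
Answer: 2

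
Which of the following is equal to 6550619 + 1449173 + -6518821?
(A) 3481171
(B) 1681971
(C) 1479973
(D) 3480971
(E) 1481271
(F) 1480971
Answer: F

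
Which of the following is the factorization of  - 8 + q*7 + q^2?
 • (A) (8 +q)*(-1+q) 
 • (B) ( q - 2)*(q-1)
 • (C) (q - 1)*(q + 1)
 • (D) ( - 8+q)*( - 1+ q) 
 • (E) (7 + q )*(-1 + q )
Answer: A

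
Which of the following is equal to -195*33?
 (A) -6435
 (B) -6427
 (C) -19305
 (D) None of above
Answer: A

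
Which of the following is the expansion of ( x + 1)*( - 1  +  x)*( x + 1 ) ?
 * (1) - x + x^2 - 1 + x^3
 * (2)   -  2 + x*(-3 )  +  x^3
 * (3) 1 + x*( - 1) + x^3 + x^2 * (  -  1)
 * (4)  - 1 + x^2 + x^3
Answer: 1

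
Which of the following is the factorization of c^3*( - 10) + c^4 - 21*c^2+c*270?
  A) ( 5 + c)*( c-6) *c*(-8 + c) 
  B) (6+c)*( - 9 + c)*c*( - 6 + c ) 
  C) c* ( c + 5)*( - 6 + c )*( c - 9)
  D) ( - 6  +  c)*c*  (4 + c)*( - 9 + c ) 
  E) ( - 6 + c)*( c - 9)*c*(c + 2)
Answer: C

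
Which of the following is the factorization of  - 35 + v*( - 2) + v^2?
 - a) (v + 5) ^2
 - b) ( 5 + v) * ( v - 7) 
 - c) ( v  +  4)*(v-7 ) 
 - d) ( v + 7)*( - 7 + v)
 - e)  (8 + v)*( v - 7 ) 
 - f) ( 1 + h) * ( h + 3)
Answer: b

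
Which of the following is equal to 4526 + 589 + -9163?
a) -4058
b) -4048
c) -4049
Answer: b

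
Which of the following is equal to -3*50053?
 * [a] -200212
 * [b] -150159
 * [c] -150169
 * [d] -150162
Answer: b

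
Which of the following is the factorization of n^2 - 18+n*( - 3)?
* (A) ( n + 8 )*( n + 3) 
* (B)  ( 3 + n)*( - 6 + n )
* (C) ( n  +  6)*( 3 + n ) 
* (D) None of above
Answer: B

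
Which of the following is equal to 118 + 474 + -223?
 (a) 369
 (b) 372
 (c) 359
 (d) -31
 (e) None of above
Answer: a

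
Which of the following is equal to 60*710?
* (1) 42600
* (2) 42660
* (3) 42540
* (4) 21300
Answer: 1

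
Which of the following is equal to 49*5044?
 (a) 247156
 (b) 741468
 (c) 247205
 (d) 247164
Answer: a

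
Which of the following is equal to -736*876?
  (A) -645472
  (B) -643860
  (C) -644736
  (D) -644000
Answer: C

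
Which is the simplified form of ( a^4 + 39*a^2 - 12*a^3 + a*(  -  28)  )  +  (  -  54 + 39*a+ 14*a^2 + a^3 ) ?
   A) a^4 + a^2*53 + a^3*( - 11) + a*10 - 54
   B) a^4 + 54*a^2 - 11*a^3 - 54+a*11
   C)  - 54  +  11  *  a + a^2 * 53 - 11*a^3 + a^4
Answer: C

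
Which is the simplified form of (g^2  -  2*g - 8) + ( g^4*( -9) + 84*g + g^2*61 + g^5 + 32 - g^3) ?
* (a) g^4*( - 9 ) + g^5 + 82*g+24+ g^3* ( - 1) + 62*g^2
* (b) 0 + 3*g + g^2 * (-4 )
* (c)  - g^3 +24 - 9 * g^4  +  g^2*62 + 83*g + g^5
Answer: a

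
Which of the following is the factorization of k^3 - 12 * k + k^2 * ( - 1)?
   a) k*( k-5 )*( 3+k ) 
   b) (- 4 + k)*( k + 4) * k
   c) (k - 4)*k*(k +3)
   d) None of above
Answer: c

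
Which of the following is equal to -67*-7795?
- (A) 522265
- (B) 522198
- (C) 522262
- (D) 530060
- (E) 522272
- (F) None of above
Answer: A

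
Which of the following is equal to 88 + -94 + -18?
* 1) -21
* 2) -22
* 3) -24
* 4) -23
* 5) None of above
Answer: 3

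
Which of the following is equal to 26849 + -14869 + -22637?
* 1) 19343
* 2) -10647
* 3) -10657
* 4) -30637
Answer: 3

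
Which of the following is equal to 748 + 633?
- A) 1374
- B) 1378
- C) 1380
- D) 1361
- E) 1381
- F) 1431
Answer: E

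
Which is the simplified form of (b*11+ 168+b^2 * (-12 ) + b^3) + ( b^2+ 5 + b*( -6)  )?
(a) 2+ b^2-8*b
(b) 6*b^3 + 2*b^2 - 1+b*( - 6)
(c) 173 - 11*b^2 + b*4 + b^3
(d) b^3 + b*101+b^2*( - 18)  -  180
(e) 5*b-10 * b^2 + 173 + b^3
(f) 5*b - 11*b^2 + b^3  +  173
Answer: f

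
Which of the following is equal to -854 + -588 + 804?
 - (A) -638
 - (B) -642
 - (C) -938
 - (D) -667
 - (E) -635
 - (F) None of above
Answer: A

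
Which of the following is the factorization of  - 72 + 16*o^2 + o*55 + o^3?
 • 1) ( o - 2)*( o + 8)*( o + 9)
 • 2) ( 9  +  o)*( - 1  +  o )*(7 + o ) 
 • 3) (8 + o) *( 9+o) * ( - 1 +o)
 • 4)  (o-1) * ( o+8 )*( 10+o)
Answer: 3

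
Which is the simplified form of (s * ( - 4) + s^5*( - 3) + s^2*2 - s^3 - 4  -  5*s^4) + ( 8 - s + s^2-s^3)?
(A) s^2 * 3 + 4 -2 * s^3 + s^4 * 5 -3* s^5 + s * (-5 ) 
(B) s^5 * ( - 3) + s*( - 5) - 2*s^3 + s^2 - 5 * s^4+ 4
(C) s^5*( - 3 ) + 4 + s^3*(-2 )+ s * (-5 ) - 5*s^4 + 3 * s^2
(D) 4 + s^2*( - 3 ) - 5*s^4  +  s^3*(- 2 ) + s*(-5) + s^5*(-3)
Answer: C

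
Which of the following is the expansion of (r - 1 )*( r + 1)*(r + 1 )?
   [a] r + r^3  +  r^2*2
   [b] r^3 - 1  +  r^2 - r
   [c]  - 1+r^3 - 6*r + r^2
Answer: b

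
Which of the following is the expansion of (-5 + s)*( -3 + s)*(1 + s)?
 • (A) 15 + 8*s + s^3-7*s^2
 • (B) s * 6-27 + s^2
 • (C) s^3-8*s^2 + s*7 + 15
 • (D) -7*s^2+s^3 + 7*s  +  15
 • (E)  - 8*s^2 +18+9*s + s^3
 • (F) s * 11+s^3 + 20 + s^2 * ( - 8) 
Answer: D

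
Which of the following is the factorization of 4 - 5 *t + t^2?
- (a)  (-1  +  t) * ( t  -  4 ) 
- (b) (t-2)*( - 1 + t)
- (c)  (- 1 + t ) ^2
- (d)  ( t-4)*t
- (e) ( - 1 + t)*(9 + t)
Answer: a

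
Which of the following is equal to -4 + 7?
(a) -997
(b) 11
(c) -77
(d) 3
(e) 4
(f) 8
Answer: d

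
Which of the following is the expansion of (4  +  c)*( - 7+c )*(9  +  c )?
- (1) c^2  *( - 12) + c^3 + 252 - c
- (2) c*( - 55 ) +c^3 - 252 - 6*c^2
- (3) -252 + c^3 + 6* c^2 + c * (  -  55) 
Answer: 3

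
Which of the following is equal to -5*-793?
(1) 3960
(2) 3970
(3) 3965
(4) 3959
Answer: 3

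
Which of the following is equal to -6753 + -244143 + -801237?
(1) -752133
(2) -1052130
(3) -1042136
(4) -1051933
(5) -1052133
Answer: 5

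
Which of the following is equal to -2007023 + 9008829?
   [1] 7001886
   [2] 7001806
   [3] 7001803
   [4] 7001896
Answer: 2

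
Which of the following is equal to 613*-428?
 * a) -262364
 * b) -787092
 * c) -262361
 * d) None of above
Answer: a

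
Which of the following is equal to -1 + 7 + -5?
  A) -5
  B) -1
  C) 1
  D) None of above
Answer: C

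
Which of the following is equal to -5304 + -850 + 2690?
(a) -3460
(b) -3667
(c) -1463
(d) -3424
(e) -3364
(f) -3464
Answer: f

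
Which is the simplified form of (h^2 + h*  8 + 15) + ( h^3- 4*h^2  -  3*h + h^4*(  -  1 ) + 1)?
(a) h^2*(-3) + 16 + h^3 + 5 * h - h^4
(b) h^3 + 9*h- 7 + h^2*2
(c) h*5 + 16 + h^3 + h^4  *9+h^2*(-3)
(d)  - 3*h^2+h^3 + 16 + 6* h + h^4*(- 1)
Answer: a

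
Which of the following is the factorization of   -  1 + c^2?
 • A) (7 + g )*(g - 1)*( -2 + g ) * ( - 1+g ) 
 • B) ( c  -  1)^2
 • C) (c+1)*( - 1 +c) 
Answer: C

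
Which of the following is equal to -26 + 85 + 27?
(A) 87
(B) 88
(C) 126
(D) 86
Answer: D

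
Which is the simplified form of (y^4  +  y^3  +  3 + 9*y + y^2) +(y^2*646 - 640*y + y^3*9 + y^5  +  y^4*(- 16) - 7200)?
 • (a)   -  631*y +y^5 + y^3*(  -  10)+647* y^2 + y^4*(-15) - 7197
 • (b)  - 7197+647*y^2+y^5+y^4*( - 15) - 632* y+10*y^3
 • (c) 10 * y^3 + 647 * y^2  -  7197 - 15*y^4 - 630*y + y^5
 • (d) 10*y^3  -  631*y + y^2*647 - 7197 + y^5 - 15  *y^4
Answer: d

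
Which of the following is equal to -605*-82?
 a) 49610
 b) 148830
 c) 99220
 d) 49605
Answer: a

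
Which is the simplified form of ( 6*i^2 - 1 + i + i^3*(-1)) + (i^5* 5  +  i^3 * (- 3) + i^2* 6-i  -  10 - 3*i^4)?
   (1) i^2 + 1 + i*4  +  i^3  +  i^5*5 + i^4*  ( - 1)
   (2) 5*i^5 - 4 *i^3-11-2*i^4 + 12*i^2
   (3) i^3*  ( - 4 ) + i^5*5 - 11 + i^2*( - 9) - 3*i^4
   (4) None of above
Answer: 4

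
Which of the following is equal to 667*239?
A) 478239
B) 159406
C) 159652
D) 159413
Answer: D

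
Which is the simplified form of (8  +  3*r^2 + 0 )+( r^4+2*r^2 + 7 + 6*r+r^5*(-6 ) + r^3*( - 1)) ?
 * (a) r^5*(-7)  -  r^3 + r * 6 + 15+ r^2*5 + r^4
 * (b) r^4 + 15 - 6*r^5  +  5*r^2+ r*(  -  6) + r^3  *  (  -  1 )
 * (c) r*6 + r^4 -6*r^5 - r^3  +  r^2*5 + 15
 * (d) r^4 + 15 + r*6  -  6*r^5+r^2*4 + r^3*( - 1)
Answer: c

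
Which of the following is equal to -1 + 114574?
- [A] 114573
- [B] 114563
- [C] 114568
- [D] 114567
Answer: A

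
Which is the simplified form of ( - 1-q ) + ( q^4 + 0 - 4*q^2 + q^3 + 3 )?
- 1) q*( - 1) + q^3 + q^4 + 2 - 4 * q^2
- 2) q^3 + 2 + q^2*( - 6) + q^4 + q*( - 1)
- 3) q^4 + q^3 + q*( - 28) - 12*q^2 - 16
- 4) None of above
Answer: 1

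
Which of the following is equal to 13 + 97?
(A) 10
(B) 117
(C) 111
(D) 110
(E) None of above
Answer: D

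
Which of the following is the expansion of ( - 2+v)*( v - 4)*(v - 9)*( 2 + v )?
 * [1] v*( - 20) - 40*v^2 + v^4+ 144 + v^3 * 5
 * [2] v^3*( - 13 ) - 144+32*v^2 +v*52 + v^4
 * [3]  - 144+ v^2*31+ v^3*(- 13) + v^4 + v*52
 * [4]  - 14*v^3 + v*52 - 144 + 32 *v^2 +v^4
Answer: 2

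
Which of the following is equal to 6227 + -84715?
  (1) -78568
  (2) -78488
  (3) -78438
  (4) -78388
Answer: 2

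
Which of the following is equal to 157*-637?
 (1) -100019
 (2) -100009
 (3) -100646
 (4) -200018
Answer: 2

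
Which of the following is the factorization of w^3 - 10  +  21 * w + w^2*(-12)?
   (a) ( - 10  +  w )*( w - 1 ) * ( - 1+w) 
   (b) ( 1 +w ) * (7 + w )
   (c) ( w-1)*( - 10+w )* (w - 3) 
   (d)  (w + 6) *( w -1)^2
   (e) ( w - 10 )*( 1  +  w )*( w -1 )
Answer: a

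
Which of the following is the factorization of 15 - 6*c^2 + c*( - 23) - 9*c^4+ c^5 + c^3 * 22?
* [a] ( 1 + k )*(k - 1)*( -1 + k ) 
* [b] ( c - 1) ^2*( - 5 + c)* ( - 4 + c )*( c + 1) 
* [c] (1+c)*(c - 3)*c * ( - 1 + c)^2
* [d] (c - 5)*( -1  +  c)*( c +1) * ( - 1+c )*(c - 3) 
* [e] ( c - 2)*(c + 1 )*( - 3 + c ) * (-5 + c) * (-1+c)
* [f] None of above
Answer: d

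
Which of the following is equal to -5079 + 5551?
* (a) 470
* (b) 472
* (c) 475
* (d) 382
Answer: b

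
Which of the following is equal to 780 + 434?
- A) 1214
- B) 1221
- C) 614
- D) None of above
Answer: A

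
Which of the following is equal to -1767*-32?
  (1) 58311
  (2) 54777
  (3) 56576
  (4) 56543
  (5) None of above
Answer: 5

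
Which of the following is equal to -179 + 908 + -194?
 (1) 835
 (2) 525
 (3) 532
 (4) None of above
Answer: 4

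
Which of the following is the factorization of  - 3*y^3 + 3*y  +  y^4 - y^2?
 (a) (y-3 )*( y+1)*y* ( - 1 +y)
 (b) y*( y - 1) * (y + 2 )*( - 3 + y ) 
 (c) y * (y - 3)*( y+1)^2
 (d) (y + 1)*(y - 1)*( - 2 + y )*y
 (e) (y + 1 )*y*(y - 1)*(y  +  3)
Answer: a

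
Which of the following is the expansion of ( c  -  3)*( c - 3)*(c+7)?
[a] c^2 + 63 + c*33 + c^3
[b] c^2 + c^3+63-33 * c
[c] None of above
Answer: b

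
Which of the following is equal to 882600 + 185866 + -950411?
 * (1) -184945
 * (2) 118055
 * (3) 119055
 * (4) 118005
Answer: 2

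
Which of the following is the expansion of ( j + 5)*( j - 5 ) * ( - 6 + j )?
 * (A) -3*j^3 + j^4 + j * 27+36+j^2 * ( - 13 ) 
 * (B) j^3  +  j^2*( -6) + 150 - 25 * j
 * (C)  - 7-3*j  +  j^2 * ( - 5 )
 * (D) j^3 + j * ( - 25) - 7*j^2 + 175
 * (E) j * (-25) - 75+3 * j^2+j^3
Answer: B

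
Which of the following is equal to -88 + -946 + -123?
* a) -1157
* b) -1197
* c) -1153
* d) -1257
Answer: a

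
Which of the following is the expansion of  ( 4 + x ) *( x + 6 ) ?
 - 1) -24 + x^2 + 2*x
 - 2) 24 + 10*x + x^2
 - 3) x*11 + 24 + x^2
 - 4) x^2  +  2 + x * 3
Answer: 2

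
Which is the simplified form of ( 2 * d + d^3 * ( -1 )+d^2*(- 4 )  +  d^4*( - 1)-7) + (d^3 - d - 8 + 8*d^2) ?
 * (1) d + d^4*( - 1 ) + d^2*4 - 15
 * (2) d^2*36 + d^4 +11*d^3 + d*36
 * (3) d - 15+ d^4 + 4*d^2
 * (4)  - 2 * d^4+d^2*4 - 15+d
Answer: 1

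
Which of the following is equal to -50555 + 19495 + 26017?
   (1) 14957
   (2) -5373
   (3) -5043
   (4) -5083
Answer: 3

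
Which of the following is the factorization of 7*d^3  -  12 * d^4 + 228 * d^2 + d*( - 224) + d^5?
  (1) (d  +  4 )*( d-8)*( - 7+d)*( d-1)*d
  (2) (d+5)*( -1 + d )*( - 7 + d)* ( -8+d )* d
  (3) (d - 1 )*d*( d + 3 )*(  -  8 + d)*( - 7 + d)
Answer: 1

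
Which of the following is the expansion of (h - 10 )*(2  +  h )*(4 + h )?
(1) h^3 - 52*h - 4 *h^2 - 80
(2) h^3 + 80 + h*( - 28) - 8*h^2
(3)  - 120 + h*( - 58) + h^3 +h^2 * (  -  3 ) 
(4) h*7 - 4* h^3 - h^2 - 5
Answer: 1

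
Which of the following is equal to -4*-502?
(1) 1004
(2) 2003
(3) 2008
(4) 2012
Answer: 3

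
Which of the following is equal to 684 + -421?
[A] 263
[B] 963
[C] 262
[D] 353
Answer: A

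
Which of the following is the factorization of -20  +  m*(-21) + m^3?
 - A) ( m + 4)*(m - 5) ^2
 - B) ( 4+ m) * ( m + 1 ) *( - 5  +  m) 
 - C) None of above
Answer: B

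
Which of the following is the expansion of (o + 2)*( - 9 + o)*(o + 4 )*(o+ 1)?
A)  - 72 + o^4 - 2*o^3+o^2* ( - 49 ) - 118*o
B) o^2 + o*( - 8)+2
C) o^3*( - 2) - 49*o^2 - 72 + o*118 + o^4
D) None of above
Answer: A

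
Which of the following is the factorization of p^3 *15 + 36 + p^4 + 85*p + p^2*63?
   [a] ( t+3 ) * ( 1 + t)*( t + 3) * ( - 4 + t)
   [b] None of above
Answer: b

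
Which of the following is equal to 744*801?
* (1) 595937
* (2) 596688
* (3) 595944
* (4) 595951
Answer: 3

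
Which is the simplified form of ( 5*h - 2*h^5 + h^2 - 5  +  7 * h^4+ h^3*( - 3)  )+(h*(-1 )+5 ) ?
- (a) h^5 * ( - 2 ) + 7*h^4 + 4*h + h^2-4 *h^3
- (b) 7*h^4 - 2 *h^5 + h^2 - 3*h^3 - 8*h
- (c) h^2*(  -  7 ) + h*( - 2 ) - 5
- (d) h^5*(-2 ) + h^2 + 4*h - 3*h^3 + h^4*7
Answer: d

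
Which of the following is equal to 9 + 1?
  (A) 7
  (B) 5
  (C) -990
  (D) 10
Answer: D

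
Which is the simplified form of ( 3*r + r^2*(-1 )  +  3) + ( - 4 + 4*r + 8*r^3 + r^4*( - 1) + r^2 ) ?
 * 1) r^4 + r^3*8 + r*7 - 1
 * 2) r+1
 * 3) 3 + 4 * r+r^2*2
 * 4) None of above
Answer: 4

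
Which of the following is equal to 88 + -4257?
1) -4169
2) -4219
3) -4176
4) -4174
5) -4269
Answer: 1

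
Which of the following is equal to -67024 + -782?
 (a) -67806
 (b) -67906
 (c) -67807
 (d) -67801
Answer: a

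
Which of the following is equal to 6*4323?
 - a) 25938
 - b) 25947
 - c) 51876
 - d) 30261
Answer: a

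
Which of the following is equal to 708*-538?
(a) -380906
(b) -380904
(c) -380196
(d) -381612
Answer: b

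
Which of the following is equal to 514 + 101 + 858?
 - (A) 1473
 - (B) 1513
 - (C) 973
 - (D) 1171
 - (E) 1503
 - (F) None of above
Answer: A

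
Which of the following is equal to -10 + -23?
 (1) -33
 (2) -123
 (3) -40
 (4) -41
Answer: 1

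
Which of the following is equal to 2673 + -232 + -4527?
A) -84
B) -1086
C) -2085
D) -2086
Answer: D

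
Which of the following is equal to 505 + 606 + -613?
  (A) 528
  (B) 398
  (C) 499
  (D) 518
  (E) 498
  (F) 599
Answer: E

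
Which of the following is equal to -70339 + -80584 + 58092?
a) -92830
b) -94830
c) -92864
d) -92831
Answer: d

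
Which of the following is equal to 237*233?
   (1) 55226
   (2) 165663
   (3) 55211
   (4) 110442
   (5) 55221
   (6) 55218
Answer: 5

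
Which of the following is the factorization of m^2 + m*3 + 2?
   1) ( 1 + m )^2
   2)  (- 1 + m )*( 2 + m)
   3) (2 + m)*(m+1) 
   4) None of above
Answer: 3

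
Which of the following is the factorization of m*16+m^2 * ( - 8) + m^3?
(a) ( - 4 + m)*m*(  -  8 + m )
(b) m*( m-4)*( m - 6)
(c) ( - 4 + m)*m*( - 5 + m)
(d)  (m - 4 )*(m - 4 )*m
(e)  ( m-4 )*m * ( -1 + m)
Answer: d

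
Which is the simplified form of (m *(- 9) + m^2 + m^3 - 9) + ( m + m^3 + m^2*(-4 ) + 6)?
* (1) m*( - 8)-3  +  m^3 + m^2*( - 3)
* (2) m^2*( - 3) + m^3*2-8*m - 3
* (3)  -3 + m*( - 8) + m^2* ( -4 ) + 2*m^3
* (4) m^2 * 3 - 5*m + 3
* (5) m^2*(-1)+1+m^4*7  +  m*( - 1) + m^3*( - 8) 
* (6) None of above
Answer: 2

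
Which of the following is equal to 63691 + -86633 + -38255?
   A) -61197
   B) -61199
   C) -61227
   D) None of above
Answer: A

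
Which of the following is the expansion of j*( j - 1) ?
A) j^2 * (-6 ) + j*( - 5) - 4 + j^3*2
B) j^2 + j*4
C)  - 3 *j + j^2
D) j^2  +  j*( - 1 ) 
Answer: D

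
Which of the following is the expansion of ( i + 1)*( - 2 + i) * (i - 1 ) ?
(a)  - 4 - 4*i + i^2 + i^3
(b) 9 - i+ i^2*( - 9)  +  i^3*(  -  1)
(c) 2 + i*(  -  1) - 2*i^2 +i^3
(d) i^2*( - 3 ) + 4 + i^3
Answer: c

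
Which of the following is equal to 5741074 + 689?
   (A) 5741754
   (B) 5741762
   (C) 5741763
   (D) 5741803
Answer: C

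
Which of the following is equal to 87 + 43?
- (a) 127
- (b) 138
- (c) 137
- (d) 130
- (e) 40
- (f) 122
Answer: d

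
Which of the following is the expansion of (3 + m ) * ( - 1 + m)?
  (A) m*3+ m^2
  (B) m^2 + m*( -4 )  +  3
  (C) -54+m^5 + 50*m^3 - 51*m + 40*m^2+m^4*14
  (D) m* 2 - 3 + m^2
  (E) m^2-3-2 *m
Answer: D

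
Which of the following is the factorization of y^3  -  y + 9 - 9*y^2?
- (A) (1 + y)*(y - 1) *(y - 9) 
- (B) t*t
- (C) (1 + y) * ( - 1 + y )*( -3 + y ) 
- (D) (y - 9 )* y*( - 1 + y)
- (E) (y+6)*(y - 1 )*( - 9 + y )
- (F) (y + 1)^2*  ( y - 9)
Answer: A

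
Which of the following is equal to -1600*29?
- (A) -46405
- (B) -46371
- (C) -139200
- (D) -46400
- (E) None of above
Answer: D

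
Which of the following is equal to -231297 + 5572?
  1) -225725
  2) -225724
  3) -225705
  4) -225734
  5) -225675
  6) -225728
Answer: 1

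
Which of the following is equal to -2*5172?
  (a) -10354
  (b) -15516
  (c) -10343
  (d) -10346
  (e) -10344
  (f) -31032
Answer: e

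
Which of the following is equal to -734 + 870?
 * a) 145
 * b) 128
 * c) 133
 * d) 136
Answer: d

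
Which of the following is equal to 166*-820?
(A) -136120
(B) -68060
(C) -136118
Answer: A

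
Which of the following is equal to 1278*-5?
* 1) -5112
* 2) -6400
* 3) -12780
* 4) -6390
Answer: 4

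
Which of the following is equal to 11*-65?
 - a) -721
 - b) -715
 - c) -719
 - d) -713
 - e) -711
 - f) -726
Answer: b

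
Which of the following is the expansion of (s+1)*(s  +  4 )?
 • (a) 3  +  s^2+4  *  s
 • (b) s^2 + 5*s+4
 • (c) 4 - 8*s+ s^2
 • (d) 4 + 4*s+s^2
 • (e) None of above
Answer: b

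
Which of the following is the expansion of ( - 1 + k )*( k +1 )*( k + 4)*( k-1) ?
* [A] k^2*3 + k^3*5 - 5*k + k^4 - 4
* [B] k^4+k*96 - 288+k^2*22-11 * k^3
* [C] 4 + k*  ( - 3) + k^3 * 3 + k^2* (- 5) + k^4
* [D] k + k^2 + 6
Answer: C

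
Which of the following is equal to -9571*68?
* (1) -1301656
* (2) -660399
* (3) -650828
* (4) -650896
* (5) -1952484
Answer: 3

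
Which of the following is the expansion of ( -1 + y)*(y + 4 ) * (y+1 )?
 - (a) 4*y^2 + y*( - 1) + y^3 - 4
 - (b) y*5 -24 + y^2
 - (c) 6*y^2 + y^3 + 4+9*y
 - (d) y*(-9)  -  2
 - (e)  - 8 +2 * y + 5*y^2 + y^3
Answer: a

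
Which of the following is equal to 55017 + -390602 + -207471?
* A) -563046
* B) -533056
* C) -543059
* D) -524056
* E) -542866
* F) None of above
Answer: F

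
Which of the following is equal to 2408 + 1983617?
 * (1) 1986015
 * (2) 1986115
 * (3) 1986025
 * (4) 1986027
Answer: 3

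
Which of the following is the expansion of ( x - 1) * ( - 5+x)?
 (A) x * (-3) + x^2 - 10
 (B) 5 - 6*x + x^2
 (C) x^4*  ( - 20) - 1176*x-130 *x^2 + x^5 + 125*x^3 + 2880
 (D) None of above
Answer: B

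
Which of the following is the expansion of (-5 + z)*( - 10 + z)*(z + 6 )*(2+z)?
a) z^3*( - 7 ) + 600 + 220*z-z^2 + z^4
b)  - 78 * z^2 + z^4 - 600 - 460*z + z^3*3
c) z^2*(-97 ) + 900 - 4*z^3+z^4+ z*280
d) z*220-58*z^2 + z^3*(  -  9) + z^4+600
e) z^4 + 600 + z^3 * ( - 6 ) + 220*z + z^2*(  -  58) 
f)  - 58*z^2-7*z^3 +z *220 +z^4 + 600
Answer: f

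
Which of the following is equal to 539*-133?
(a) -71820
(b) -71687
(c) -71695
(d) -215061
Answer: b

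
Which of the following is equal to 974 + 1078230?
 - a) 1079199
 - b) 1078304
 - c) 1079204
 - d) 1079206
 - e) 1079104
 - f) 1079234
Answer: c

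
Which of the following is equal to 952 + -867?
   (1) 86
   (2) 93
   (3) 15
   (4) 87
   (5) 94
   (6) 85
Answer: 6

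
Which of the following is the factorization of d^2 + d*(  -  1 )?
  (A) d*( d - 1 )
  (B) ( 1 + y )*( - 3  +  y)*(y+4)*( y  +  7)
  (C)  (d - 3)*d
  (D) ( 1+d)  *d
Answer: A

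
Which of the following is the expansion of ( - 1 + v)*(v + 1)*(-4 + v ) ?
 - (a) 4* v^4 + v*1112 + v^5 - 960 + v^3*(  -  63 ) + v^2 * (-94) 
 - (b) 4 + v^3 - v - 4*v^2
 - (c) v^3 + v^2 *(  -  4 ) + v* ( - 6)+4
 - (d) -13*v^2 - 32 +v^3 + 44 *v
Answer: b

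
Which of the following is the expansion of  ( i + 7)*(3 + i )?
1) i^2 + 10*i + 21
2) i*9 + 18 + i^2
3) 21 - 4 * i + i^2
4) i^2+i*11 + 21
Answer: 1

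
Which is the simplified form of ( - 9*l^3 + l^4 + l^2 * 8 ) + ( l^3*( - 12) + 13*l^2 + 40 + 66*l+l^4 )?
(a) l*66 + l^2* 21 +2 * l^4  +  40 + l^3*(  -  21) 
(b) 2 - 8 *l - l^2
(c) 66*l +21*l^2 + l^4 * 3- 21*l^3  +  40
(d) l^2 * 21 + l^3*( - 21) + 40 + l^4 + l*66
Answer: a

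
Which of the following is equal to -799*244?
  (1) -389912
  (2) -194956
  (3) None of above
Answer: 2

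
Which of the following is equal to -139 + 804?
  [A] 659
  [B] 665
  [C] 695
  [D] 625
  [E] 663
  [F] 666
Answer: B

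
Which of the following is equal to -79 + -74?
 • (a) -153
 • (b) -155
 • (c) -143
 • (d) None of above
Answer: a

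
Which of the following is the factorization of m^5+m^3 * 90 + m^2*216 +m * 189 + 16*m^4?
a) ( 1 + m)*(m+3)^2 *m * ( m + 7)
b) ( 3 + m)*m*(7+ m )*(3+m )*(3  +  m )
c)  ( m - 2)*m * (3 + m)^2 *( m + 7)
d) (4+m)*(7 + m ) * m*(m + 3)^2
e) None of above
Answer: b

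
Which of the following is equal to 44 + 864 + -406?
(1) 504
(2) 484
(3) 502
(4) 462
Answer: 3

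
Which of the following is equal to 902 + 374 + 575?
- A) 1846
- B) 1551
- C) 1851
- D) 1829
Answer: C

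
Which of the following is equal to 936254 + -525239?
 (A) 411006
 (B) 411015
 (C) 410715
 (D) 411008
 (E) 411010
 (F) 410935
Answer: B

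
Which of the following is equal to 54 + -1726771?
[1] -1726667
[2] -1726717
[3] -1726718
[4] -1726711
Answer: 2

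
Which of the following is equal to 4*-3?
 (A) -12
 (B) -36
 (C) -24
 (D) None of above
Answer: A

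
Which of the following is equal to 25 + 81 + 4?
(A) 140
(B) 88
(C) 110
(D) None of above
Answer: C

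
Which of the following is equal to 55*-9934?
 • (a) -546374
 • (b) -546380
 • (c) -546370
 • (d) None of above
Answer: c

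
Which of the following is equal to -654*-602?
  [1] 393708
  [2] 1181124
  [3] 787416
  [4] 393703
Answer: 1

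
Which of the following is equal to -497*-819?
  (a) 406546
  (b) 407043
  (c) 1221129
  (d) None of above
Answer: b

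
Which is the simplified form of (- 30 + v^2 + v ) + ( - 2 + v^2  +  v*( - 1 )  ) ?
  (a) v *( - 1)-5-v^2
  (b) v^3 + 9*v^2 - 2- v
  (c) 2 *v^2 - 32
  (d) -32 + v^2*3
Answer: c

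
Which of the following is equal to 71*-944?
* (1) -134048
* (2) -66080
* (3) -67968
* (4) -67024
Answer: 4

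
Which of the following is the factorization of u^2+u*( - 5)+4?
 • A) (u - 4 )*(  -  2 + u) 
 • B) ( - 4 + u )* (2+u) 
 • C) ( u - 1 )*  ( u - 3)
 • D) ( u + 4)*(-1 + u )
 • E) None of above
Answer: E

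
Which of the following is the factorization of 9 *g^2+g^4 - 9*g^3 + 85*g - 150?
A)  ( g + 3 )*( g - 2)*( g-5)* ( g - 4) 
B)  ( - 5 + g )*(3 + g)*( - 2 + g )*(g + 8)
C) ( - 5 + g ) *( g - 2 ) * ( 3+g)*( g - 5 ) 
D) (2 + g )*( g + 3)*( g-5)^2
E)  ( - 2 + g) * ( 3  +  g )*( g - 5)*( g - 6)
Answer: C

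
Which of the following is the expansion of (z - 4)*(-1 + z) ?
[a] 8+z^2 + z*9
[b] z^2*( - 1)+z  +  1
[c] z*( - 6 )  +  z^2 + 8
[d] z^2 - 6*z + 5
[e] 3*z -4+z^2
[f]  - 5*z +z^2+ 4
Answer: f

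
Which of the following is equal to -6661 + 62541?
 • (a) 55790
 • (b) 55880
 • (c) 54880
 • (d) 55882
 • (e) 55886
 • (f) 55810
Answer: b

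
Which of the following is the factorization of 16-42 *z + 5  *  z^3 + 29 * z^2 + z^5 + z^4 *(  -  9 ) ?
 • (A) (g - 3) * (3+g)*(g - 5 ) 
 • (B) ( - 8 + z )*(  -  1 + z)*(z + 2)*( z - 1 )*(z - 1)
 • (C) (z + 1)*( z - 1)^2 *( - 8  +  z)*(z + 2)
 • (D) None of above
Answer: B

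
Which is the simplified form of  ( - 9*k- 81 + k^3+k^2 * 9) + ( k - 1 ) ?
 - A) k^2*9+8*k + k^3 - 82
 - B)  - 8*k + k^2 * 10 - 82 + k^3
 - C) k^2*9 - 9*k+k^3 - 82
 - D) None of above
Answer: D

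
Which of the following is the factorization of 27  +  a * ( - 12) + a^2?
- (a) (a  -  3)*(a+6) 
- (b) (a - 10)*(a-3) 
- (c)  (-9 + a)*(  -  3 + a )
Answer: c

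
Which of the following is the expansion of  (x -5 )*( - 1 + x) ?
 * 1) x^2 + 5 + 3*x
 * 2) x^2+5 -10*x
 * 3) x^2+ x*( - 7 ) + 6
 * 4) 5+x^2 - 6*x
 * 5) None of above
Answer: 4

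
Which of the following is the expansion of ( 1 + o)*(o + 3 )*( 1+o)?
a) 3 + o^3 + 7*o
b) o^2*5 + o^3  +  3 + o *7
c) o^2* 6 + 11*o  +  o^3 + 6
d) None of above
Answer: b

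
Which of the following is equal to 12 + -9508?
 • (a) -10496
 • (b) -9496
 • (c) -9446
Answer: b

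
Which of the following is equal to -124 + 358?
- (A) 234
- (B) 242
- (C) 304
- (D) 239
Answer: A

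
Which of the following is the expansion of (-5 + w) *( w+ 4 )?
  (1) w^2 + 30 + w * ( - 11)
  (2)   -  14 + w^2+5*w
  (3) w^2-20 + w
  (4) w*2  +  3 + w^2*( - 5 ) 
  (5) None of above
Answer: 5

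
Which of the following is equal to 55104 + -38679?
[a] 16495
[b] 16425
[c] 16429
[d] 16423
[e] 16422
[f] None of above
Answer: b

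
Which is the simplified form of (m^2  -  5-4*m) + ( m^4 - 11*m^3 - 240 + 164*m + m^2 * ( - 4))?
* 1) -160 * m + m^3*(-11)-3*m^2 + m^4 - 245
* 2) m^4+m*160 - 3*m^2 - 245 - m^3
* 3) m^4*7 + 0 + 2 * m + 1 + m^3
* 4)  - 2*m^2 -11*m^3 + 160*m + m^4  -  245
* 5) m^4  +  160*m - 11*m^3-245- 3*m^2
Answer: 5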